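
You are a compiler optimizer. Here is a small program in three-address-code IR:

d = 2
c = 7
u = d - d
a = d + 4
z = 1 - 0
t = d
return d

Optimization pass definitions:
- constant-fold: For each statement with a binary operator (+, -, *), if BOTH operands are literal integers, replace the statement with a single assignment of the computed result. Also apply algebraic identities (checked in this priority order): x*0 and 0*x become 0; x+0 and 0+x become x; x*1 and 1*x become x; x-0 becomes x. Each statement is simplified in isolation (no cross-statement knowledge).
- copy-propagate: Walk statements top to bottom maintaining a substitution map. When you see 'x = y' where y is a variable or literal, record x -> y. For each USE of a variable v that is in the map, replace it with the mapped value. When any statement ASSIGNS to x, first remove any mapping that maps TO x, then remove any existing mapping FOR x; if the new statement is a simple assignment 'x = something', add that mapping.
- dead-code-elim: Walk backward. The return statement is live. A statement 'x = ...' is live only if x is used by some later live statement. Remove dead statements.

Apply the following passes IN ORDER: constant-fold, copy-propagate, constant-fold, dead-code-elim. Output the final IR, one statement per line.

Answer: return 2

Derivation:
Initial IR:
  d = 2
  c = 7
  u = d - d
  a = d + 4
  z = 1 - 0
  t = d
  return d
After constant-fold (7 stmts):
  d = 2
  c = 7
  u = d - d
  a = d + 4
  z = 1
  t = d
  return d
After copy-propagate (7 stmts):
  d = 2
  c = 7
  u = 2 - 2
  a = 2 + 4
  z = 1
  t = 2
  return 2
After constant-fold (7 stmts):
  d = 2
  c = 7
  u = 0
  a = 6
  z = 1
  t = 2
  return 2
After dead-code-elim (1 stmts):
  return 2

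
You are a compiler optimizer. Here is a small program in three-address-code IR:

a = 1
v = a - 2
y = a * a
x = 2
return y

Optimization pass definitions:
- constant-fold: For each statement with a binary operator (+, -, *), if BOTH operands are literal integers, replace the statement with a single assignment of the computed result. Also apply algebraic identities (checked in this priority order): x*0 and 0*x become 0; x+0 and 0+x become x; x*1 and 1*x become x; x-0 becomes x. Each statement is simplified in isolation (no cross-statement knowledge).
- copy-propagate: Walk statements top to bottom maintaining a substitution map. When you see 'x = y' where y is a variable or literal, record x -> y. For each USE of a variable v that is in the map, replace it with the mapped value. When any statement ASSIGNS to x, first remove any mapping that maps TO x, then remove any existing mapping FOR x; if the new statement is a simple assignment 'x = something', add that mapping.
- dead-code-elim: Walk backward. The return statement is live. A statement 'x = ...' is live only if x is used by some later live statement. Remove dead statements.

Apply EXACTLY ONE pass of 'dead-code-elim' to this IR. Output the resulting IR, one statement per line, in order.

Applying dead-code-elim statement-by-statement:
  [5] return y  -> KEEP (return); live=['y']
  [4] x = 2  -> DEAD (x not live)
  [3] y = a * a  -> KEEP; live=['a']
  [2] v = a - 2  -> DEAD (v not live)
  [1] a = 1  -> KEEP; live=[]
Result (3 stmts):
  a = 1
  y = a * a
  return y

Answer: a = 1
y = a * a
return y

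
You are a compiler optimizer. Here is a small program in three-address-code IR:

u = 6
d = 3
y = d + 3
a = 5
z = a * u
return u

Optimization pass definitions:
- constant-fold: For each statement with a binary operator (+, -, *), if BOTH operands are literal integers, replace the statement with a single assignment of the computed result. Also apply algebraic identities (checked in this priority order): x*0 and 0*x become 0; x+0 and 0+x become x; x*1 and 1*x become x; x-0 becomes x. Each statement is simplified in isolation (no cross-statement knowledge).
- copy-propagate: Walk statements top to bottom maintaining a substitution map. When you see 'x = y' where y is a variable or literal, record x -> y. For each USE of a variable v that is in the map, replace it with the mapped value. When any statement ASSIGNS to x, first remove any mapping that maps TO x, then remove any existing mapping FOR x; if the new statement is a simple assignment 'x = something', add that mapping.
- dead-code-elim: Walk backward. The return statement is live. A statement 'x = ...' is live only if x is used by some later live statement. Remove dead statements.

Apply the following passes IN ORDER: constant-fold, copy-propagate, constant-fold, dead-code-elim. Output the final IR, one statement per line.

Answer: return 6

Derivation:
Initial IR:
  u = 6
  d = 3
  y = d + 3
  a = 5
  z = a * u
  return u
After constant-fold (6 stmts):
  u = 6
  d = 3
  y = d + 3
  a = 5
  z = a * u
  return u
After copy-propagate (6 stmts):
  u = 6
  d = 3
  y = 3 + 3
  a = 5
  z = 5 * 6
  return 6
After constant-fold (6 stmts):
  u = 6
  d = 3
  y = 6
  a = 5
  z = 30
  return 6
After dead-code-elim (1 stmts):
  return 6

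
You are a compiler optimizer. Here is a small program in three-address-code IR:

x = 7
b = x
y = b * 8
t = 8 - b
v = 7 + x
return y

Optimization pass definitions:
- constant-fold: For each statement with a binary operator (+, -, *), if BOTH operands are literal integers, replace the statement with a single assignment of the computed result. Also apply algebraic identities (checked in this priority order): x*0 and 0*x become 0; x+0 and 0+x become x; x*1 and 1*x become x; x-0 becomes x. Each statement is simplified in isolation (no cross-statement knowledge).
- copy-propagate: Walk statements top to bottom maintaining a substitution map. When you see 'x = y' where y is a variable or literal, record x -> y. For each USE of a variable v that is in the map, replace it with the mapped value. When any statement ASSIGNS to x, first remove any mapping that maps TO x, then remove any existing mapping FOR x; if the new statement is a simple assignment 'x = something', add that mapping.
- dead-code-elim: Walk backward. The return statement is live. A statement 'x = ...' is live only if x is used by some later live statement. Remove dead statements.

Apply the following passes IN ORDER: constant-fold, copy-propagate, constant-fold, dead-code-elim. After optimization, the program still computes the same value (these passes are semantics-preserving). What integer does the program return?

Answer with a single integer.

Initial IR:
  x = 7
  b = x
  y = b * 8
  t = 8 - b
  v = 7 + x
  return y
After constant-fold (6 stmts):
  x = 7
  b = x
  y = b * 8
  t = 8 - b
  v = 7 + x
  return y
After copy-propagate (6 stmts):
  x = 7
  b = 7
  y = 7 * 8
  t = 8 - 7
  v = 7 + 7
  return y
After constant-fold (6 stmts):
  x = 7
  b = 7
  y = 56
  t = 1
  v = 14
  return y
After dead-code-elim (2 stmts):
  y = 56
  return y
Evaluate:
  x = 7  =>  x = 7
  b = x  =>  b = 7
  y = b * 8  =>  y = 56
  t = 8 - b  =>  t = 1
  v = 7 + x  =>  v = 14
  return y = 56

Answer: 56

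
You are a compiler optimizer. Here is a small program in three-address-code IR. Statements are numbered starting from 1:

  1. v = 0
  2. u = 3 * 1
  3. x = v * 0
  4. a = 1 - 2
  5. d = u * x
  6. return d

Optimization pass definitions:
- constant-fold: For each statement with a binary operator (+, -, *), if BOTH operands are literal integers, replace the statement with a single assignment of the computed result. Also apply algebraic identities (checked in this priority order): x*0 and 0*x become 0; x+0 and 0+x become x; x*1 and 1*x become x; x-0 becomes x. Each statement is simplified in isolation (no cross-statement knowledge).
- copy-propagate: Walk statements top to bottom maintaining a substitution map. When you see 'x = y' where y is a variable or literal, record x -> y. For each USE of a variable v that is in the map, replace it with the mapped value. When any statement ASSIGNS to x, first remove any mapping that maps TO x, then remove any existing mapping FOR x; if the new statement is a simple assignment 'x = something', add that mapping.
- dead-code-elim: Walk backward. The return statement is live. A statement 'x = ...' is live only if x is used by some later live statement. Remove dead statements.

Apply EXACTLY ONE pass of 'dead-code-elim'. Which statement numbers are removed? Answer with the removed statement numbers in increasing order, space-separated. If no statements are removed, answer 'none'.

Backward liveness scan:
Stmt 1 'v = 0': KEEP (v is live); live-in = []
Stmt 2 'u = 3 * 1': KEEP (u is live); live-in = ['v']
Stmt 3 'x = v * 0': KEEP (x is live); live-in = ['u', 'v']
Stmt 4 'a = 1 - 2': DEAD (a not in live set ['u', 'x'])
Stmt 5 'd = u * x': KEEP (d is live); live-in = ['u', 'x']
Stmt 6 'return d': KEEP (return); live-in = ['d']
Removed statement numbers: [4]
Surviving IR:
  v = 0
  u = 3 * 1
  x = v * 0
  d = u * x
  return d

Answer: 4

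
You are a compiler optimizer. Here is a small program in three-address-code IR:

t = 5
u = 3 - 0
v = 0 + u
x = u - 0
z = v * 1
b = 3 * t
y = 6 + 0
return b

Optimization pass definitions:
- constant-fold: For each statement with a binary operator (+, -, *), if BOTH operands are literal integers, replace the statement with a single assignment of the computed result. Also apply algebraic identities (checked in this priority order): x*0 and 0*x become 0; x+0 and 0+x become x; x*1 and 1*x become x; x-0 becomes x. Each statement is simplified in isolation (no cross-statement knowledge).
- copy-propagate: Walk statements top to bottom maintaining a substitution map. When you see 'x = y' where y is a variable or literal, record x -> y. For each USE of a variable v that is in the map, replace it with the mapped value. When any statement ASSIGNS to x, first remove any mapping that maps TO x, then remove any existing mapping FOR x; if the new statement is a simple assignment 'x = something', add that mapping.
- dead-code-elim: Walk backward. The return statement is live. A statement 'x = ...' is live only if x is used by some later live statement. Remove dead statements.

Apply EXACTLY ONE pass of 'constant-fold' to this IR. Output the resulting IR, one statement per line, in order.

Applying constant-fold statement-by-statement:
  [1] t = 5  (unchanged)
  [2] u = 3 - 0  -> u = 3
  [3] v = 0 + u  -> v = u
  [4] x = u - 0  -> x = u
  [5] z = v * 1  -> z = v
  [6] b = 3 * t  (unchanged)
  [7] y = 6 + 0  -> y = 6
  [8] return b  (unchanged)
Result (8 stmts):
  t = 5
  u = 3
  v = u
  x = u
  z = v
  b = 3 * t
  y = 6
  return b

Answer: t = 5
u = 3
v = u
x = u
z = v
b = 3 * t
y = 6
return b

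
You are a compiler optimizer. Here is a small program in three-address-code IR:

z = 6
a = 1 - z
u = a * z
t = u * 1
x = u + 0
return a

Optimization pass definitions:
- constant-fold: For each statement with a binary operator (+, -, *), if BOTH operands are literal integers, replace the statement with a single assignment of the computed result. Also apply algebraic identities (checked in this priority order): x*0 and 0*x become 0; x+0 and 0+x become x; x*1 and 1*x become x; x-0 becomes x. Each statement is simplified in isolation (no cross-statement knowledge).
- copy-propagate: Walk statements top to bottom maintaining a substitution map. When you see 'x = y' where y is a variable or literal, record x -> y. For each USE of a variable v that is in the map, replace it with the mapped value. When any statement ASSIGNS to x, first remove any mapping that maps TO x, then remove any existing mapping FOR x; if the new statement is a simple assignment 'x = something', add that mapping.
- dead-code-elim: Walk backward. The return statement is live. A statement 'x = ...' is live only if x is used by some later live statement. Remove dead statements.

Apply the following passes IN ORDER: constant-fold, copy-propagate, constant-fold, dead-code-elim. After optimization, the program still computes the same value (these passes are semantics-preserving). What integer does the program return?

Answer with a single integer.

Initial IR:
  z = 6
  a = 1 - z
  u = a * z
  t = u * 1
  x = u + 0
  return a
After constant-fold (6 stmts):
  z = 6
  a = 1 - z
  u = a * z
  t = u
  x = u
  return a
After copy-propagate (6 stmts):
  z = 6
  a = 1 - 6
  u = a * 6
  t = u
  x = u
  return a
After constant-fold (6 stmts):
  z = 6
  a = -5
  u = a * 6
  t = u
  x = u
  return a
After dead-code-elim (2 stmts):
  a = -5
  return a
Evaluate:
  z = 6  =>  z = 6
  a = 1 - z  =>  a = -5
  u = a * z  =>  u = -30
  t = u * 1  =>  t = -30
  x = u + 0  =>  x = -30
  return a = -5

Answer: -5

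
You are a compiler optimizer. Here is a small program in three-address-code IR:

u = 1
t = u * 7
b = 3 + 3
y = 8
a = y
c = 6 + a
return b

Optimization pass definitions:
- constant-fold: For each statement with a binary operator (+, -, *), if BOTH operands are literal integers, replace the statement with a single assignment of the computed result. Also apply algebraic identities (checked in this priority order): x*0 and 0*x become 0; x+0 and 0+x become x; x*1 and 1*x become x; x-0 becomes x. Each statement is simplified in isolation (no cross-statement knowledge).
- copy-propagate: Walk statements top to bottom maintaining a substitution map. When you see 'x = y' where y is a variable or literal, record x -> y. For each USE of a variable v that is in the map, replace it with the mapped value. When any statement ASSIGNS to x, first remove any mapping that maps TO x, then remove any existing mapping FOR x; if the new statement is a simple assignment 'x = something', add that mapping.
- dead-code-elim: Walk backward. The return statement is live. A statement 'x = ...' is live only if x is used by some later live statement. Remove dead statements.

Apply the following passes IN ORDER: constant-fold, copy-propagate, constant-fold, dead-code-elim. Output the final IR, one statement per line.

Answer: return 6

Derivation:
Initial IR:
  u = 1
  t = u * 7
  b = 3 + 3
  y = 8
  a = y
  c = 6 + a
  return b
After constant-fold (7 stmts):
  u = 1
  t = u * 7
  b = 6
  y = 8
  a = y
  c = 6 + a
  return b
After copy-propagate (7 stmts):
  u = 1
  t = 1 * 7
  b = 6
  y = 8
  a = 8
  c = 6 + 8
  return 6
After constant-fold (7 stmts):
  u = 1
  t = 7
  b = 6
  y = 8
  a = 8
  c = 14
  return 6
After dead-code-elim (1 stmts):
  return 6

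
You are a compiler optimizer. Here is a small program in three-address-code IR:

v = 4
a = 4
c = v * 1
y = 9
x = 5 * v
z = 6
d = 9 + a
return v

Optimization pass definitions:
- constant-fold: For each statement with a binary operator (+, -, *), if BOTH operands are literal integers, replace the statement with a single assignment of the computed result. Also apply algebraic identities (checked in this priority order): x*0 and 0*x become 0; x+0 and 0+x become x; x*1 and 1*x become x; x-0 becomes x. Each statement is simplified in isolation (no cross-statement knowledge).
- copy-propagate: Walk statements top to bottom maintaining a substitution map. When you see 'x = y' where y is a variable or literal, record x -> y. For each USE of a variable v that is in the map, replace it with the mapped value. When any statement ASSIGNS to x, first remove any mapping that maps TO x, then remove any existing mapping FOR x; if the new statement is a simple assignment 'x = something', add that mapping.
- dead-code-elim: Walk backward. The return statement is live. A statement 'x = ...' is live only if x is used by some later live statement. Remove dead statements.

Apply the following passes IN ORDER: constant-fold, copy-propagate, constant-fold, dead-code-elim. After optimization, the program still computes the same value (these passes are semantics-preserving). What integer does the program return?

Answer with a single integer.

Answer: 4

Derivation:
Initial IR:
  v = 4
  a = 4
  c = v * 1
  y = 9
  x = 5 * v
  z = 6
  d = 9 + a
  return v
After constant-fold (8 stmts):
  v = 4
  a = 4
  c = v
  y = 9
  x = 5 * v
  z = 6
  d = 9 + a
  return v
After copy-propagate (8 stmts):
  v = 4
  a = 4
  c = 4
  y = 9
  x = 5 * 4
  z = 6
  d = 9 + 4
  return 4
After constant-fold (8 stmts):
  v = 4
  a = 4
  c = 4
  y = 9
  x = 20
  z = 6
  d = 13
  return 4
After dead-code-elim (1 stmts):
  return 4
Evaluate:
  v = 4  =>  v = 4
  a = 4  =>  a = 4
  c = v * 1  =>  c = 4
  y = 9  =>  y = 9
  x = 5 * v  =>  x = 20
  z = 6  =>  z = 6
  d = 9 + a  =>  d = 13
  return v = 4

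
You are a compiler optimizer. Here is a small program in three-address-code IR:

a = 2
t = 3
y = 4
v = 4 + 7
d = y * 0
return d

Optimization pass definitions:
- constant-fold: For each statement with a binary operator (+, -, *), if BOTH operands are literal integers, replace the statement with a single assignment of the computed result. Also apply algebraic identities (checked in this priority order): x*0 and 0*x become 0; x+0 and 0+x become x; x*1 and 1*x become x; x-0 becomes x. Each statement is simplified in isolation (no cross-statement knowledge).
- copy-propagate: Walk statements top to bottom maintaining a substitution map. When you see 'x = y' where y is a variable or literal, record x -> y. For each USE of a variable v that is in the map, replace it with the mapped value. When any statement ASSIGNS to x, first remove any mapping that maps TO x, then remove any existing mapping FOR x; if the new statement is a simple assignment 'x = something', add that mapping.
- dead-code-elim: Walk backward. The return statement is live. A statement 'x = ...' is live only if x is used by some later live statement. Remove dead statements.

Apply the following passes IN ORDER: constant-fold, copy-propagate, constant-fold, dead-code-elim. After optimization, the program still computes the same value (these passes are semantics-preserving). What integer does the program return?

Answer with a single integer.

Answer: 0

Derivation:
Initial IR:
  a = 2
  t = 3
  y = 4
  v = 4 + 7
  d = y * 0
  return d
After constant-fold (6 stmts):
  a = 2
  t = 3
  y = 4
  v = 11
  d = 0
  return d
After copy-propagate (6 stmts):
  a = 2
  t = 3
  y = 4
  v = 11
  d = 0
  return 0
After constant-fold (6 stmts):
  a = 2
  t = 3
  y = 4
  v = 11
  d = 0
  return 0
After dead-code-elim (1 stmts):
  return 0
Evaluate:
  a = 2  =>  a = 2
  t = 3  =>  t = 3
  y = 4  =>  y = 4
  v = 4 + 7  =>  v = 11
  d = y * 0  =>  d = 0
  return d = 0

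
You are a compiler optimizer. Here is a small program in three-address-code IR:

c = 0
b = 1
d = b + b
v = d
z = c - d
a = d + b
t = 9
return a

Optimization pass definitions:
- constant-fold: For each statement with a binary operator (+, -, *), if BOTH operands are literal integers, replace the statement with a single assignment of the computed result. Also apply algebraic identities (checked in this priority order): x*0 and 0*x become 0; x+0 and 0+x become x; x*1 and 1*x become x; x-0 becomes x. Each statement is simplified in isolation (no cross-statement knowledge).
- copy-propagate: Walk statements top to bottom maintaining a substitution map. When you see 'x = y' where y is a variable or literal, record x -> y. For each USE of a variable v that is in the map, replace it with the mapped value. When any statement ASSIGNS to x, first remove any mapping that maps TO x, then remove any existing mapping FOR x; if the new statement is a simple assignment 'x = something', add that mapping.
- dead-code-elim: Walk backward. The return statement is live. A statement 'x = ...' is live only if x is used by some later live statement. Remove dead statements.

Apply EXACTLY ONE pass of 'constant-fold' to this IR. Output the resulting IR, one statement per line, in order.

Answer: c = 0
b = 1
d = b + b
v = d
z = c - d
a = d + b
t = 9
return a

Derivation:
Applying constant-fold statement-by-statement:
  [1] c = 0  (unchanged)
  [2] b = 1  (unchanged)
  [3] d = b + b  (unchanged)
  [4] v = d  (unchanged)
  [5] z = c - d  (unchanged)
  [6] a = d + b  (unchanged)
  [7] t = 9  (unchanged)
  [8] return a  (unchanged)
Result (8 stmts):
  c = 0
  b = 1
  d = b + b
  v = d
  z = c - d
  a = d + b
  t = 9
  return a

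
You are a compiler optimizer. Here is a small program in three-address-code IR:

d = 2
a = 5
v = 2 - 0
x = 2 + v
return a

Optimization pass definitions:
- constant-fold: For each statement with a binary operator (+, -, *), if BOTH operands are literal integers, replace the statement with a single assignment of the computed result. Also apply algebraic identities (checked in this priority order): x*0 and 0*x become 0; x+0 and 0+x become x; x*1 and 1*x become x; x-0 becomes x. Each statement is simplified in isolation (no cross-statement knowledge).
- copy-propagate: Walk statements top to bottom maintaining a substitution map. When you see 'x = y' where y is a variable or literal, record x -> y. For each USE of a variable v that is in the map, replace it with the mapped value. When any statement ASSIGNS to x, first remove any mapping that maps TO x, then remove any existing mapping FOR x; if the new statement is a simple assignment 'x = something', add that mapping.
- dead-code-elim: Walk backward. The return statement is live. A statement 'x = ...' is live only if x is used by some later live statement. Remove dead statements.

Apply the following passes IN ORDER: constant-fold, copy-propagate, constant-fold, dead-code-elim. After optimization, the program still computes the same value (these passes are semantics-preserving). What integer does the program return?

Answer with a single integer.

Answer: 5

Derivation:
Initial IR:
  d = 2
  a = 5
  v = 2 - 0
  x = 2 + v
  return a
After constant-fold (5 stmts):
  d = 2
  a = 5
  v = 2
  x = 2 + v
  return a
After copy-propagate (5 stmts):
  d = 2
  a = 5
  v = 2
  x = 2 + 2
  return 5
After constant-fold (5 stmts):
  d = 2
  a = 5
  v = 2
  x = 4
  return 5
After dead-code-elim (1 stmts):
  return 5
Evaluate:
  d = 2  =>  d = 2
  a = 5  =>  a = 5
  v = 2 - 0  =>  v = 2
  x = 2 + v  =>  x = 4
  return a = 5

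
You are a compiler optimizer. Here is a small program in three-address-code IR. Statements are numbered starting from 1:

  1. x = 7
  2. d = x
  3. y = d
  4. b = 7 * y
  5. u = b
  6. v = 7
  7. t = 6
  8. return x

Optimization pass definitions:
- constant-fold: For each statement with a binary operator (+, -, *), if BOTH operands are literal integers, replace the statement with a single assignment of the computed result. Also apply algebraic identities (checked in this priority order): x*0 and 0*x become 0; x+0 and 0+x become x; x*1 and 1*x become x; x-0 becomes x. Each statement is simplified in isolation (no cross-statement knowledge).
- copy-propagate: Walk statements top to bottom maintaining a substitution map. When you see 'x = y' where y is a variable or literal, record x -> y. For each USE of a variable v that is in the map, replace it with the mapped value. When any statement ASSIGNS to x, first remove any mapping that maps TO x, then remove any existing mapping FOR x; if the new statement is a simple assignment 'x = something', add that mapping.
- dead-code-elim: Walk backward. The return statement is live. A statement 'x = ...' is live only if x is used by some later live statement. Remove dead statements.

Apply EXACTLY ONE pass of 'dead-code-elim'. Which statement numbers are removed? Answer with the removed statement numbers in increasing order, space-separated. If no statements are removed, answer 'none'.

Answer: 2 3 4 5 6 7

Derivation:
Backward liveness scan:
Stmt 1 'x = 7': KEEP (x is live); live-in = []
Stmt 2 'd = x': DEAD (d not in live set ['x'])
Stmt 3 'y = d': DEAD (y not in live set ['x'])
Stmt 4 'b = 7 * y': DEAD (b not in live set ['x'])
Stmt 5 'u = b': DEAD (u not in live set ['x'])
Stmt 6 'v = 7': DEAD (v not in live set ['x'])
Stmt 7 't = 6': DEAD (t not in live set ['x'])
Stmt 8 'return x': KEEP (return); live-in = ['x']
Removed statement numbers: [2, 3, 4, 5, 6, 7]
Surviving IR:
  x = 7
  return x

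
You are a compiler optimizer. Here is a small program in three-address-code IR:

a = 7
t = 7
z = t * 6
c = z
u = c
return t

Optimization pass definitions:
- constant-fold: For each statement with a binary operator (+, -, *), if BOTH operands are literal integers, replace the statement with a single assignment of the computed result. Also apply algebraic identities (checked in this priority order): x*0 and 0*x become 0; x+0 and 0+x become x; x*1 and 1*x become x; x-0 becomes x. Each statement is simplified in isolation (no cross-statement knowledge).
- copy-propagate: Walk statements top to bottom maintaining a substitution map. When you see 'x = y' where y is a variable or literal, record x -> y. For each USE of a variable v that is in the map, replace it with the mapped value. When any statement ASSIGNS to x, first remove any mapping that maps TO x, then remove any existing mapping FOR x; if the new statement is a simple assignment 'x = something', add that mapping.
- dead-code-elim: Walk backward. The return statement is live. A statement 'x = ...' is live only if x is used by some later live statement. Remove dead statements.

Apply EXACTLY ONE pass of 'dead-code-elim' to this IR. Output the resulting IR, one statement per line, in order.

Answer: t = 7
return t

Derivation:
Applying dead-code-elim statement-by-statement:
  [6] return t  -> KEEP (return); live=['t']
  [5] u = c  -> DEAD (u not live)
  [4] c = z  -> DEAD (c not live)
  [3] z = t * 6  -> DEAD (z not live)
  [2] t = 7  -> KEEP; live=[]
  [1] a = 7  -> DEAD (a not live)
Result (2 stmts):
  t = 7
  return t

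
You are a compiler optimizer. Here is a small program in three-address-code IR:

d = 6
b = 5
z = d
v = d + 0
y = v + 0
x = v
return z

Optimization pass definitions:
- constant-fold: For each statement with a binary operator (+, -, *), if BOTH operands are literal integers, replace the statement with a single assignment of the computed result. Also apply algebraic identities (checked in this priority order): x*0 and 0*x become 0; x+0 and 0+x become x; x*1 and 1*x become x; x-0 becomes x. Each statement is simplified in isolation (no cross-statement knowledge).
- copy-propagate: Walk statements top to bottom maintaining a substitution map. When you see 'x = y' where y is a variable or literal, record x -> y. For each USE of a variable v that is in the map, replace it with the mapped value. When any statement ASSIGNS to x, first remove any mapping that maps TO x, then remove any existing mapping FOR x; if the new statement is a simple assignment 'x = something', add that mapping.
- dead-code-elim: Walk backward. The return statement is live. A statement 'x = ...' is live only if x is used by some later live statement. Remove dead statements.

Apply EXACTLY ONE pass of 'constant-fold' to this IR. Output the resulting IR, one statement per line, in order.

Answer: d = 6
b = 5
z = d
v = d
y = v
x = v
return z

Derivation:
Applying constant-fold statement-by-statement:
  [1] d = 6  (unchanged)
  [2] b = 5  (unchanged)
  [3] z = d  (unchanged)
  [4] v = d + 0  -> v = d
  [5] y = v + 0  -> y = v
  [6] x = v  (unchanged)
  [7] return z  (unchanged)
Result (7 stmts):
  d = 6
  b = 5
  z = d
  v = d
  y = v
  x = v
  return z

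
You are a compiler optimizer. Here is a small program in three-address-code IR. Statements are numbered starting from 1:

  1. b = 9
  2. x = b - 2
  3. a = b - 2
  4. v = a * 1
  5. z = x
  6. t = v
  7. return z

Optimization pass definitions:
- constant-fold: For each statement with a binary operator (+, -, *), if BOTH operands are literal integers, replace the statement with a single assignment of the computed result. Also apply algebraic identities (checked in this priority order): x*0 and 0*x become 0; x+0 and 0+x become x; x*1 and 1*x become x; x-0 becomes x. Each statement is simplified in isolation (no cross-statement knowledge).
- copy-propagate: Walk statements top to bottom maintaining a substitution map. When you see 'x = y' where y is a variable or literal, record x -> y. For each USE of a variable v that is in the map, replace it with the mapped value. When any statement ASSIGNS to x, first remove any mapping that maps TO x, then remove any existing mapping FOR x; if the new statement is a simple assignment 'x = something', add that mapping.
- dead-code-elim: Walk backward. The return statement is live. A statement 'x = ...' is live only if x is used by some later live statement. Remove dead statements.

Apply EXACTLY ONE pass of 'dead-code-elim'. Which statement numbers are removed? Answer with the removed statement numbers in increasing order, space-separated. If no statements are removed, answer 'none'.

Backward liveness scan:
Stmt 1 'b = 9': KEEP (b is live); live-in = []
Stmt 2 'x = b - 2': KEEP (x is live); live-in = ['b']
Stmt 3 'a = b - 2': DEAD (a not in live set ['x'])
Stmt 4 'v = a * 1': DEAD (v not in live set ['x'])
Stmt 5 'z = x': KEEP (z is live); live-in = ['x']
Stmt 6 't = v': DEAD (t not in live set ['z'])
Stmt 7 'return z': KEEP (return); live-in = ['z']
Removed statement numbers: [3, 4, 6]
Surviving IR:
  b = 9
  x = b - 2
  z = x
  return z

Answer: 3 4 6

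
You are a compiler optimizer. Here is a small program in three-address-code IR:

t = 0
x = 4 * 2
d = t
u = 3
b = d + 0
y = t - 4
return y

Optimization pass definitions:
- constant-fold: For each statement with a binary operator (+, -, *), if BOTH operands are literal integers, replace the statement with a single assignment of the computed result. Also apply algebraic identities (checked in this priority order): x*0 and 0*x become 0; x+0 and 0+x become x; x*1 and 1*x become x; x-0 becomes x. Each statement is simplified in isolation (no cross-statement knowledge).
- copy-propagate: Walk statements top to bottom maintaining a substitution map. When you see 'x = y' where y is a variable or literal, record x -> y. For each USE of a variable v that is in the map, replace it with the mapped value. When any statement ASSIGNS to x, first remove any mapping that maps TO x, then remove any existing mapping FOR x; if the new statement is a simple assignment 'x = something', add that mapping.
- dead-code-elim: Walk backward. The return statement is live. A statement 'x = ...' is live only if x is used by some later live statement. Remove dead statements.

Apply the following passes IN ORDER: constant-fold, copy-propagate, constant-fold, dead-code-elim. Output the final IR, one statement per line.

Initial IR:
  t = 0
  x = 4 * 2
  d = t
  u = 3
  b = d + 0
  y = t - 4
  return y
After constant-fold (7 stmts):
  t = 0
  x = 8
  d = t
  u = 3
  b = d
  y = t - 4
  return y
After copy-propagate (7 stmts):
  t = 0
  x = 8
  d = 0
  u = 3
  b = 0
  y = 0 - 4
  return y
After constant-fold (7 stmts):
  t = 0
  x = 8
  d = 0
  u = 3
  b = 0
  y = -4
  return y
After dead-code-elim (2 stmts):
  y = -4
  return y

Answer: y = -4
return y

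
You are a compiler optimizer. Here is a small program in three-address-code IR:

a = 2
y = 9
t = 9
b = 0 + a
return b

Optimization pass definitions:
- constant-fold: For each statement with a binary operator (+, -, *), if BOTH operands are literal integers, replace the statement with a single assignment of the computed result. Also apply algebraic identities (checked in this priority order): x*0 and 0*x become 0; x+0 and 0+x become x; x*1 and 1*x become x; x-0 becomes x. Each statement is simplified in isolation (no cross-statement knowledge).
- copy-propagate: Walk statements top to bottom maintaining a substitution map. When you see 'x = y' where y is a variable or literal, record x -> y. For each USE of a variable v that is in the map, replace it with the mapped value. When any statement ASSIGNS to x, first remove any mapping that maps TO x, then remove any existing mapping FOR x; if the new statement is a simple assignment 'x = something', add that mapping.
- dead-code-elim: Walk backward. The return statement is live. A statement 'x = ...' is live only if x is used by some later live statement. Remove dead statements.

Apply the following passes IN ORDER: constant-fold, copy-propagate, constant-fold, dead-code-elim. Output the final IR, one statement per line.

Initial IR:
  a = 2
  y = 9
  t = 9
  b = 0 + a
  return b
After constant-fold (5 stmts):
  a = 2
  y = 9
  t = 9
  b = a
  return b
After copy-propagate (5 stmts):
  a = 2
  y = 9
  t = 9
  b = 2
  return 2
After constant-fold (5 stmts):
  a = 2
  y = 9
  t = 9
  b = 2
  return 2
After dead-code-elim (1 stmts):
  return 2

Answer: return 2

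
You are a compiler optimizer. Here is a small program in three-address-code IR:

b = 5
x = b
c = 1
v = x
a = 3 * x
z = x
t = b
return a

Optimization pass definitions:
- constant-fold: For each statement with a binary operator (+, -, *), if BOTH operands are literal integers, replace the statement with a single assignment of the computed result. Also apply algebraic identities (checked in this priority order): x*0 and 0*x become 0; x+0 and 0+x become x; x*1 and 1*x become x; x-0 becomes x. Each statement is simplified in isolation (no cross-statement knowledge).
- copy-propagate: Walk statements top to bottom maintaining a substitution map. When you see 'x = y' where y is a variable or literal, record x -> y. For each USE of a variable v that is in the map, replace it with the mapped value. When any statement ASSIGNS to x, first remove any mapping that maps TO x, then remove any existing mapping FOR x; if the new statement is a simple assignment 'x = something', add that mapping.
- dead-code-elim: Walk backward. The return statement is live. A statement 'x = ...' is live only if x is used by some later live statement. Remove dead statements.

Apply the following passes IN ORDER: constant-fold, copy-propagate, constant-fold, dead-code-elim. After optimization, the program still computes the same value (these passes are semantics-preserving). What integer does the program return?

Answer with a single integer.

Answer: 15

Derivation:
Initial IR:
  b = 5
  x = b
  c = 1
  v = x
  a = 3 * x
  z = x
  t = b
  return a
After constant-fold (8 stmts):
  b = 5
  x = b
  c = 1
  v = x
  a = 3 * x
  z = x
  t = b
  return a
After copy-propagate (8 stmts):
  b = 5
  x = 5
  c = 1
  v = 5
  a = 3 * 5
  z = 5
  t = 5
  return a
After constant-fold (8 stmts):
  b = 5
  x = 5
  c = 1
  v = 5
  a = 15
  z = 5
  t = 5
  return a
After dead-code-elim (2 stmts):
  a = 15
  return a
Evaluate:
  b = 5  =>  b = 5
  x = b  =>  x = 5
  c = 1  =>  c = 1
  v = x  =>  v = 5
  a = 3 * x  =>  a = 15
  z = x  =>  z = 5
  t = b  =>  t = 5
  return a = 15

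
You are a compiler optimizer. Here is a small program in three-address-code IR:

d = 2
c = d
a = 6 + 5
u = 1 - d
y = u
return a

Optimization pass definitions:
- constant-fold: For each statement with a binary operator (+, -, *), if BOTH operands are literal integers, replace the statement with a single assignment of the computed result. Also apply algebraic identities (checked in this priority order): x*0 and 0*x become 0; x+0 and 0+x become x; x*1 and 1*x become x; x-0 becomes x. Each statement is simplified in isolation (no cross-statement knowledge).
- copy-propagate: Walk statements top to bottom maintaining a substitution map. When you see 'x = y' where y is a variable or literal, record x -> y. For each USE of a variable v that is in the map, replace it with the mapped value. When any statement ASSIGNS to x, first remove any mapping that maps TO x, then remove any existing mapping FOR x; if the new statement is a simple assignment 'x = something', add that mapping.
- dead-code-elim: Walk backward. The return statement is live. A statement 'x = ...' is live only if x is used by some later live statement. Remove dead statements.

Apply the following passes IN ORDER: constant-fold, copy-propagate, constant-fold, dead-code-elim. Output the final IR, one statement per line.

Answer: return 11

Derivation:
Initial IR:
  d = 2
  c = d
  a = 6 + 5
  u = 1 - d
  y = u
  return a
After constant-fold (6 stmts):
  d = 2
  c = d
  a = 11
  u = 1 - d
  y = u
  return a
After copy-propagate (6 stmts):
  d = 2
  c = 2
  a = 11
  u = 1 - 2
  y = u
  return 11
After constant-fold (6 stmts):
  d = 2
  c = 2
  a = 11
  u = -1
  y = u
  return 11
After dead-code-elim (1 stmts):
  return 11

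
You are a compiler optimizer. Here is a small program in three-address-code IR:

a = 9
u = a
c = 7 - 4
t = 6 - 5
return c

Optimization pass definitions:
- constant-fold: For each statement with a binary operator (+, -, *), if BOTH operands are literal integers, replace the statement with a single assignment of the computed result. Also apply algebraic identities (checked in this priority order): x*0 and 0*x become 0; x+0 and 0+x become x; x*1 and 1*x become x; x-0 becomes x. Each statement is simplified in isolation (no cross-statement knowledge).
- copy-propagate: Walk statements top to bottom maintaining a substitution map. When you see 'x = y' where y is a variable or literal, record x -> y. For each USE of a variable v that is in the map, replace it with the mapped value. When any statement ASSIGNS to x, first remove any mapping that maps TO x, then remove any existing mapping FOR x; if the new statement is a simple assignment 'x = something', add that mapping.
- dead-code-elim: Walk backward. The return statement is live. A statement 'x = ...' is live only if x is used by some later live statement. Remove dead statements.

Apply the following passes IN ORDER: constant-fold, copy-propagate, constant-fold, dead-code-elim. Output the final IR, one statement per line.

Answer: return 3

Derivation:
Initial IR:
  a = 9
  u = a
  c = 7 - 4
  t = 6 - 5
  return c
After constant-fold (5 stmts):
  a = 9
  u = a
  c = 3
  t = 1
  return c
After copy-propagate (5 stmts):
  a = 9
  u = 9
  c = 3
  t = 1
  return 3
After constant-fold (5 stmts):
  a = 9
  u = 9
  c = 3
  t = 1
  return 3
After dead-code-elim (1 stmts):
  return 3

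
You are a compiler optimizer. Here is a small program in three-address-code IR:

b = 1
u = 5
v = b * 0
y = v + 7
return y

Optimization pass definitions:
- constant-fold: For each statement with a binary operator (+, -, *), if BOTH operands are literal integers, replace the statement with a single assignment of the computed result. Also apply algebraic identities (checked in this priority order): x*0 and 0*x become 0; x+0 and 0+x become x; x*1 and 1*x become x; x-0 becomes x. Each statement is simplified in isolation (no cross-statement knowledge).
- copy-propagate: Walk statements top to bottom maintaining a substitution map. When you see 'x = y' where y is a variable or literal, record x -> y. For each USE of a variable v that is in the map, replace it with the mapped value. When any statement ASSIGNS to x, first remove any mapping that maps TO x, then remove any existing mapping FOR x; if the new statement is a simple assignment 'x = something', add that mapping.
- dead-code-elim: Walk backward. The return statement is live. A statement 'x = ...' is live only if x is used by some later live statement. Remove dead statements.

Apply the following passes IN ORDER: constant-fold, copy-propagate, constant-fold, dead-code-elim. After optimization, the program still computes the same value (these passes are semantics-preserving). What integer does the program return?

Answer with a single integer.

Initial IR:
  b = 1
  u = 5
  v = b * 0
  y = v + 7
  return y
After constant-fold (5 stmts):
  b = 1
  u = 5
  v = 0
  y = v + 7
  return y
After copy-propagate (5 stmts):
  b = 1
  u = 5
  v = 0
  y = 0 + 7
  return y
After constant-fold (5 stmts):
  b = 1
  u = 5
  v = 0
  y = 7
  return y
After dead-code-elim (2 stmts):
  y = 7
  return y
Evaluate:
  b = 1  =>  b = 1
  u = 5  =>  u = 5
  v = b * 0  =>  v = 0
  y = v + 7  =>  y = 7
  return y = 7

Answer: 7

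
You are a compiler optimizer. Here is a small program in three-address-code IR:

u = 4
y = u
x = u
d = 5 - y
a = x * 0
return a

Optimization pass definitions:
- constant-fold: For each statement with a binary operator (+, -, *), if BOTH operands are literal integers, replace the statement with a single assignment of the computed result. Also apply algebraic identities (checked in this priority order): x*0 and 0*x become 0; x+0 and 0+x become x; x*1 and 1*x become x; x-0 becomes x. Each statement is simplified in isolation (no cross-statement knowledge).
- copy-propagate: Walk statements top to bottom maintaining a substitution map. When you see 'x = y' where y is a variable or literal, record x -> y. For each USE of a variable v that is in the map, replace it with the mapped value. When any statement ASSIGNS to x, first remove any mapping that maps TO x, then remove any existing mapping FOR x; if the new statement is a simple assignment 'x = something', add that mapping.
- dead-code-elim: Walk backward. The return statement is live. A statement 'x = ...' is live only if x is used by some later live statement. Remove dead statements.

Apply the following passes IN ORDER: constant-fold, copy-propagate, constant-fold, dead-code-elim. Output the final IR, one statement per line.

Answer: return 0

Derivation:
Initial IR:
  u = 4
  y = u
  x = u
  d = 5 - y
  a = x * 0
  return a
After constant-fold (6 stmts):
  u = 4
  y = u
  x = u
  d = 5 - y
  a = 0
  return a
After copy-propagate (6 stmts):
  u = 4
  y = 4
  x = 4
  d = 5 - 4
  a = 0
  return 0
After constant-fold (6 stmts):
  u = 4
  y = 4
  x = 4
  d = 1
  a = 0
  return 0
After dead-code-elim (1 stmts):
  return 0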